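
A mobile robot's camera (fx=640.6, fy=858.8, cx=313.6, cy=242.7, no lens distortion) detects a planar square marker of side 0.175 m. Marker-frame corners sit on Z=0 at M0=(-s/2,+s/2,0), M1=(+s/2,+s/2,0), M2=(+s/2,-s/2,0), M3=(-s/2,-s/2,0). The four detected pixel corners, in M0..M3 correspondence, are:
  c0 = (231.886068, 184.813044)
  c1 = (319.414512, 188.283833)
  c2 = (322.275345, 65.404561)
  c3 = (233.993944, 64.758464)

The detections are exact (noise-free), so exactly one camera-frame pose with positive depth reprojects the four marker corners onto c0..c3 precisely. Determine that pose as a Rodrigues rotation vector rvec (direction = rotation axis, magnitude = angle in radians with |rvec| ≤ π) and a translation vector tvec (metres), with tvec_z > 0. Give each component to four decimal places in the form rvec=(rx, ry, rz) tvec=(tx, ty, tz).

Intrinsics K: fx=640.6, fy=858.8, cx=313.6, cy=242.7
Marker side s = 0.175 m; corners in marker frame (Z=0):
  M0 = (-0.0875, +0.0875, 0)
  M1 = (+0.0875, +0.0875, 0)
  M2 = (+0.0875, -0.0875, 0)
  M3 = (-0.0875, -0.0875, 0)
Detected image corners:
  c0 = (231.886068, 184.813044) px
  c1 = (319.414512, 188.283833) px
  c2 = (322.275345, 65.404561) px
  c3 = (233.993944, 64.758464) px
Planar DLT: solve 8×8 A·h = b for H (H[2,2]=1):
  H  [+465.29862 -1.66420 +276.37356]
  H  [-5.02076 +699.68528 +126.04298]
  H  [-0.13365 +0.04517 +1.00000]
B = K⁻¹H; ‖b₁‖=0.803610, ‖b₂‖=0.803610; λ = 2/(‖b₁‖+‖b₂‖) = 1.244384, sign → tz>0 ⇒ λ=+1.244384
r₁ = λ·B[:,0] = (+0.98527,+0.03973,-0.16631); r₂ = λ·B[:,1] = (-0.03075,+0.99795,+0.05621)
r₃ = r₁×r₂ = (+0.16820,-0.05027,+0.98447); SVD([r₁ r₂ r₃]) → R = UVᵀ:
  R  [+0.98527 -0.03075 +0.16820]
  R  [+0.03973 +0.99795 -0.05027]
  R  [-0.16631 +0.05621 +0.98447]
t = (-0.07231, -0.16903, +1.24438) m
tr R = 2.967688; θ = arccos((tr R − 1)/2) = 0.179998 rad = 10.313°
axis k = ((R−Rᵀ)₃₂, (R−Rᵀ)₁₃, (R−Rᵀ)₂₁) / (2 sinθ) = (+0.297366, +0.934256, +0.196824)
rvec = θ·k = (+0.053525, +0.168164, +0.035428)

rvec=(0.0535, 0.1682, 0.0354) tvec=(-0.0723, -0.1690, 1.2444)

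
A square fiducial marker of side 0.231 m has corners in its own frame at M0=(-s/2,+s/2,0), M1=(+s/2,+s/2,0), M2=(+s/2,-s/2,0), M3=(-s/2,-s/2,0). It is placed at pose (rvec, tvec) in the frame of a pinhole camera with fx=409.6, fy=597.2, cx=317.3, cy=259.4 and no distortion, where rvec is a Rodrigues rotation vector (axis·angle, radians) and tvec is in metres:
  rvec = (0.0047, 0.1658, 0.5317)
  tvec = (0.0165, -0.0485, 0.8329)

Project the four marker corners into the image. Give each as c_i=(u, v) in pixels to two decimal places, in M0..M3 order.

Intrinsics K: fx=409.6, fy=597.2, cx=317.3, cy=259.4
Marker side s = 0.231 m; corners in marker frame (Z=0):
  M0 = (-0.1155, +0.1155, 0)
  M1 = (+0.1155, +0.1155, 0)
  M2 = (+0.1155, -0.1155, 0)
  M3 = (-0.1155, -0.1155, 0)
rvec = (0.0047, 0.1658, 0.5317), |rvec| = θ = 0.55697 rad = 31.912°
Rodrigues: sinθ=0.52862, 1−cosθ=0.15114; R = I + sinθ·[k]× + (1−cosθ)·[k]×²:
    [+0.84887 -0.50425 +0.15858]
    [+0.50501 +0.86225 +0.03849]
    [-0.15614 +0.04741 +0.98660]
t = (0.0165, -0.0485, 0.8329) m
M0: Pc = R·M0+t = (-0.13979, -0.00724, +0.85641); u = 409.6·(-0.13979)/0.85641 + 317.3 = 250.4439, v = 597.2·(-0.00724)/0.85641 + 259.4 = 254.3523
M1: Pc = R·M1+t = (+0.05630, +0.10942, +0.82034); u = 409.6·(+0.05630)/0.82034 + 317.3 = 345.4125, v = 597.2·(+0.10942)/0.82034 + 259.4 = 339.0560
M2: Pc = R·M2+t = (+0.17279, -0.08976, +0.80939); u = 409.6·(+0.17279)/0.80939 + 317.3 = 404.7401, v = 597.2·(-0.08976)/0.80939 + 259.4 = 193.1705
M3: Pc = R·M3+t = (-0.02330, -0.20642, +0.84546); u = 409.6·(-0.02330)/0.84546 + 317.3 = 306.0102, v = 597.2·(-0.20642)/0.84546 + 259.4 = 113.5932

c0=(250.44, 254.35) c1=(345.41, 339.06) c2=(404.74, 193.17) c3=(306.01, 113.59)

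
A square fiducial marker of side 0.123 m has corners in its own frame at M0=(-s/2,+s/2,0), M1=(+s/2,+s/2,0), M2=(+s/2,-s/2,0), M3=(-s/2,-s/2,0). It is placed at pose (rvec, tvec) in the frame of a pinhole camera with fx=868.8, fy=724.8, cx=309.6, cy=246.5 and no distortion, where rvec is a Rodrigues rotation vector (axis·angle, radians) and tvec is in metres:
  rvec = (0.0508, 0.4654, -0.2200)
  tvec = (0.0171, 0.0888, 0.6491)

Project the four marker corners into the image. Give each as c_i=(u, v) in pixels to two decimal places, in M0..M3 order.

Intrinsics K: fx=868.8, fy=724.8, cx=309.6, cy=246.5
Marker side s = 0.123 m; corners in marker frame (Z=0):
  M0 = (-0.0615, +0.0615, 0)
  M1 = (+0.0615, +0.0615, 0)
  M2 = (+0.0615, -0.0615, 0)
  M3 = (-0.0615, -0.0615, 0)
rvec = (0.0508, 0.4654, -0.2200), |rvec| = θ = 0.51728 rad = 29.638°
Rodrigues: sinθ=0.49452, 1−cosθ=0.13083; R = I + sinθ·[k]× + (1−cosθ)·[k]×²:
    [+0.87043 +0.22188 +0.43946]
    [-0.19876 +0.97507 -0.09863]
    [-0.45039 -0.00150 +0.89283]
t = (0.0171, 0.0888, 0.6491) m
M0: Pc = R·M0+t = (-0.02279, +0.16099, +0.67671); u = 868.8·(-0.02279)/0.67671 + 309.6 = 280.3460, v = 724.8·(+0.16099)/0.67671 + 246.5 = 418.9323
M1: Pc = R·M1+t = (+0.08428, +0.13654, +0.62131); u = 868.8·(+0.08428)/0.62131 + 309.6 = 427.4477, v = 724.8·(+0.13654)/0.62131 + 246.5 = 405.7872
M2: Pc = R·M2+t = (+0.05699, +0.01661, +0.62149); u = 868.8·(+0.05699)/0.62149 + 309.6 = 389.2618, v = 724.8·(+0.01661)/0.62149 + 246.5 = 265.8702
M3: Pc = R·M3+t = (-0.05008, +0.04106, +0.67689); u = 868.8·(-0.05008)/0.67689 + 309.6 = 245.3254, v = 724.8·(+0.04106)/0.67689 + 246.5 = 290.4626

c0=(280.35, 418.93) c1=(427.45, 405.79) c2=(389.26, 265.87) c3=(245.33, 290.46)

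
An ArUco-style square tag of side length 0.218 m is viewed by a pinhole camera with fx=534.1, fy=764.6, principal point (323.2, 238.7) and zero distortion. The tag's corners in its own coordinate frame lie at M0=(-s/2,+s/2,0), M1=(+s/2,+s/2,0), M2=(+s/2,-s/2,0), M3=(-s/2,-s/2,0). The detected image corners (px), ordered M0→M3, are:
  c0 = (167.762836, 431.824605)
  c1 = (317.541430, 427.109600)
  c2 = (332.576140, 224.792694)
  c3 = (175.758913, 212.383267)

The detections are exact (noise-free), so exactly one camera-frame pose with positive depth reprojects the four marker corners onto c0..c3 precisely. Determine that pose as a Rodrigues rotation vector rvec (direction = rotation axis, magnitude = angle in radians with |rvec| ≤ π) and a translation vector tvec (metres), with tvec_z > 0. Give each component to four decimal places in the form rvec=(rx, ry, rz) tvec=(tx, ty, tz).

rvec=(0.1951, -0.2775, 0.0760) tvec=(-0.1021, 0.0874, 0.7586)

Intrinsics K: fx=534.1, fy=764.6, cx=323.2, cy=238.7
Marker side s = 0.218 m; corners in marker frame (Z=0):
  M0 = (-0.1090, +0.1090, 0)
  M1 = (+0.1090, +0.1090, 0)
  M2 = (+0.1090, -0.1090, 0)
  M3 = (-0.1090, -0.1090, 0)
Detected image corners:
  c0 = (167.762836, 431.824605) px
  c1 = (317.541430, 427.109600) px
  c2 = (332.576140, 224.792694) px
  c3 = (175.758913, 212.383267) px
Planar DLT: solve 8×8 A·h = b for H (H[2,2]=1):
  H  [+794.23494 +5.71859 +251.33611]
  H  [+135.91935 +1042.96629 +326.84318]
  H  [+0.36815 +0.23827 +1.00000]
B = K⁻¹H; ‖b₁‖=1.318283, ‖b₂‖=1.318283; λ = 2/(‖b₁‖+‖b₂‖) = 0.758563, sign → tz>0 ⇒ λ=+0.758563
r₁ = λ·B[:,0] = (+0.95903,+0.04766,+0.27927); r₂ = λ·B[:,1] = (-0.10125,+0.97830,+0.18074)
r₃ = r₁×r₂ = (-0.26459,-0.20162,+0.94305); SVD([r₁ r₂ r₃]) → R = UVᵀ:
  R  [+0.95903 -0.10125 -0.26459]
  R  [+0.04766 +0.97830 -0.20162]
  R  [+0.27927 +0.18074 +0.94305]
t = (-0.10207, +0.08745, +0.75856) m
tr R = 2.880383; θ = arccos((tr R − 1)/2) = 0.347604 rad = 19.916°
axis k = ((R−Rᵀ)₃₂, (R−Rᵀ)₁₃, (R−Rᵀ)₂₁) / (2 sinθ) = (+0.561229, -0.798277, +0.218576)
rvec = θ·k = (+0.195086, -0.277485, +0.075978)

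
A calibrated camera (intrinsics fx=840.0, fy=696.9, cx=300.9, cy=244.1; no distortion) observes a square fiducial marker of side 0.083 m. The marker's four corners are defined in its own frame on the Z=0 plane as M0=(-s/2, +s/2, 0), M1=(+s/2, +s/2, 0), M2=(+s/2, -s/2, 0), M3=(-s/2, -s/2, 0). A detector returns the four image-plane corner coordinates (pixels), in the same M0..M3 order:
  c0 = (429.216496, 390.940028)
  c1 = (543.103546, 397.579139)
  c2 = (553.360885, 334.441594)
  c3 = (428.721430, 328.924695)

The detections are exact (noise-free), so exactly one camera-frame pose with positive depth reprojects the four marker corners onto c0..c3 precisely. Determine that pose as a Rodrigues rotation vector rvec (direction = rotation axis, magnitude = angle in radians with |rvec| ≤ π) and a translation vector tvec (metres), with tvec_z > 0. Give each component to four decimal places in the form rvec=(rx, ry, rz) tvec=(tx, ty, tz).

Intrinsics K: fx=840.0, fy=696.9, cx=300.9, cy=244.1
Marker side s = 0.083 m; corners in marker frame (Z=0):
  M0 = (-0.0415, +0.0415, 0)
  M1 = (+0.0415, +0.0415, 0)
  M2 = (+0.0415, -0.0415, 0)
  M3 = (-0.0415, -0.0415, 0)
Detected image corners:
  c0 = (429.216496, 390.940028) px
  c1 = (543.103546, 397.579139) px
  c2 = (553.360885, 334.441594) px
  c3 = (428.721430, 328.924695) px
Planar DLT: solve 8×8 A·h = b for H (H[2,2]=1):
  H  [+1277.52469 +466.37858 +487.69926]
  H  [-42.72861 +1143.35452 +364.32437]
  H  [-0.32030 +1.07312 +1.00000]
B = K⁻¹H; ‖b₁‖=1.667441, ‖b₂‖=1.667441; λ = 2/(‖b₁‖+‖b₂‖) = 0.599721, sign → tz>0 ⇒ λ=+0.599721
r₁ = λ·B[:,0] = (+0.98090,+0.03051,-0.19209); r₂ = λ·B[:,1] = (+0.10244,+0.75850,+0.64357)
r₃ = r₁×r₂ = (+0.16534,-0.65096,+0.74089); SVD([r₁ r₂ r₃]) → R = UVᵀ:
  R  [+0.98090 +0.10244 +0.16534]
  R  [+0.03051 +0.75850 -0.65096]
  R  [-0.19209 +0.64357 +0.74089]
t = (+0.13337, +0.10346, +0.59972) m
tr R = 2.480291; θ = arccos((tr R − 1)/2) = 0.737509 rad = 42.256°
axis k = ((R−Rᵀ)₃₂, (R−Rᵀ)₁₃, (R−Rᵀ)₂₁) / (2 sinθ) = (+0.962553, +0.265765, -0.053480)
rvec = θ·k = (+0.709892, +0.196004, -0.039442)

rvec=(0.7099, 0.1960, -0.0394) tvec=(0.1334, 0.1035, 0.5997)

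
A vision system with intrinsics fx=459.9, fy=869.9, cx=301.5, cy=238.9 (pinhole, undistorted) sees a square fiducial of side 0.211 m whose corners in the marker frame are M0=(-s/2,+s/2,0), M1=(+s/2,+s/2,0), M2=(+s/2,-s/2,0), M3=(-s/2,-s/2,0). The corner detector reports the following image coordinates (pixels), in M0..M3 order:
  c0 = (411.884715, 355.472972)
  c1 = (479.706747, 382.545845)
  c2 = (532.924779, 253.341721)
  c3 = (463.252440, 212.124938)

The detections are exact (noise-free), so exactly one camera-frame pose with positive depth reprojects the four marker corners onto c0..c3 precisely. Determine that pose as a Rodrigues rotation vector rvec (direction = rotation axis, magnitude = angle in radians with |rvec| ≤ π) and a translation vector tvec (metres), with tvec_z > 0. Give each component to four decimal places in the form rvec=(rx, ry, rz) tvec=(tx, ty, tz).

Intrinsics K: fx=459.9, fy=869.9, cx=301.5, cy=238.9
Marker side s = 0.211 m; corners in marker frame (Z=0):
  M0 = (-0.1055, +0.1055, 0)
  M1 = (+0.1055, +0.1055, 0)
  M2 = (+0.1055, -0.1055, 0)
  M3 = (-0.1055, -0.1055, 0)
Detected image corners:
  c0 = (411.884715, 355.472972) px
  c1 = (479.706747, 382.545845) px
  c2 = (532.924779, 253.341721) px
  c3 = (463.252440, 212.124938) px
Planar DLT: solve 8×8 A·h = b for H (H[2,2]=1):
  H  [+507.93446 -49.13489 +472.18065]
  H  [+276.56170 +771.28001 +304.59643]
  H  [+0.38630 +0.42140 +1.00000]
B = K⁻¹H; ‖b₁‖=0.958454, ‖b₂‖=0.958454; λ = 2/(‖b₁‖+‖b₂‖) = 1.043347, sign → tz>0 ⇒ λ=+1.043347
r₁ = λ·B[:,0] = (+0.88809,+0.22102,+0.40305); r₂ = λ·B[:,1] = (-0.39971,+0.80432,+0.43967)
r₃ = r₁×r₂ = (-0.22701,-0.55157,+0.80265); SVD([r₁ r₂ r₃]) → R = UVᵀ:
  R  [+0.88809 -0.39971 -0.22701]
  R  [+0.22102 +0.80432 -0.55157]
  R  [+0.40305 +0.43967 +0.80265]
t = (+0.38721, +0.07880, +1.04335) m
tr R = 2.495055; θ = arccos((tr R − 1)/2) = 0.726465 rad = 41.623°
axis k = ((R−Rᵀ)₃₂, (R−Rᵀ)₁₃, (R−Rᵀ)₂₁) / (2 sinθ) = (+0.746152, -0.474275, +0.467248)
rvec = θ·k = (+0.542053, -0.344544, +0.339439)

rvec=(0.5421, -0.3445, 0.3394) tvec=(0.3872, 0.0788, 1.0433)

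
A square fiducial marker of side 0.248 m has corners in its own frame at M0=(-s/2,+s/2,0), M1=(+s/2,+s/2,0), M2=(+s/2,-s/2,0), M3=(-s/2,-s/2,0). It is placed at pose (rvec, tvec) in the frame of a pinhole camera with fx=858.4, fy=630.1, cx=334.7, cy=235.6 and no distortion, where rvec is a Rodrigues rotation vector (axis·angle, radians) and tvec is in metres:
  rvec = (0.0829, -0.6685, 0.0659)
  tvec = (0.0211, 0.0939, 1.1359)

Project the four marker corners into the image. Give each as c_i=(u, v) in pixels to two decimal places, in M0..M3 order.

Intrinsics K: fx=858.4, fy=630.1, cx=334.7, cy=235.6
Marker side s = 0.248 m; corners in marker frame (Z=0):
  M0 = (-0.1240, +0.1240, 0)
  M1 = (+0.1240, +0.1240, 0)
  M2 = (+0.1240, -0.1240, 0)
  M3 = (-0.1240, -0.1240, 0)
rvec = (0.0829, -0.6685, 0.0659), |rvec| = θ = 0.67684 rad = 38.780°
Rodrigues: sinθ=0.62633, 1−cosθ=0.22044; R = I + sinθ·[k]× + (1−cosθ)·[k]×²:
    [+0.78287 -0.08765 -0.61599]
    [+0.03431 +0.99460 -0.09791]
    [+0.62124 +0.05551 +0.78165]
t = (0.0211, 0.0939, 1.1359) m
M0: Pc = R·M0+t = (-0.08684, +0.21298, +1.06575); u = 858.4·(-0.08684)/1.06575 + 334.7 = 264.7523, v = 630.1·(+0.21298)/1.06575 + 235.6 = 361.5170
M1: Pc = R·M1+t = (+0.10731, +0.22149, +1.21982); u = 858.4·(+0.10731)/1.21982 + 334.7 = 410.2129, v = 630.1·(+0.22149)/1.21982 + 235.6 = 350.0090
M2: Pc = R·M2+t = (+0.12904, -0.02518, +1.20605); u = 858.4·(+0.12904)/1.20605 + 334.7 = 426.5463, v = 630.1·(-0.02518)/1.20605 + 235.6 = 222.4470
M3: Pc = R·M3+t = (-0.06511, -0.03369, +1.05198); u = 858.4·(-0.06511)/1.05198 + 334.7 = 281.5740, v = 630.1·(-0.03369)/1.05198 + 235.6 = 215.4234

c0=(264.75, 361.52) c1=(410.21, 350.01) c2=(426.55, 222.45) c3=(281.57, 215.42)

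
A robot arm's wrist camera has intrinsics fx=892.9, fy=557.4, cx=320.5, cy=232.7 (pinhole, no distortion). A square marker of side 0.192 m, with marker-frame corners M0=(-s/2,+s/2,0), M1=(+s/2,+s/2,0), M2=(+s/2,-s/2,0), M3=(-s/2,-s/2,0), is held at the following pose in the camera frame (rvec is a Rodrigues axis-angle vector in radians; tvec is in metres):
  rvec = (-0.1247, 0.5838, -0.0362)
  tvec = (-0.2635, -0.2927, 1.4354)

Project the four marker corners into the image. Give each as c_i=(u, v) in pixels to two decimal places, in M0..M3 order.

c0=(112.55, 160.62) c1=(200.92, 149.68) c2=(203.17, 75.05) c3=(116.09, 91.05)

Intrinsics K: fx=892.9, fy=557.4, cx=320.5, cy=232.7
Marker side s = 0.192 m; corners in marker frame (Z=0):
  M0 = (-0.0960, +0.0960, 0)
  M1 = (+0.0960, +0.0960, 0)
  M2 = (+0.0960, -0.0960, 0)
  M3 = (-0.0960, -0.0960, 0)
rvec = (-0.1247, 0.5838, -0.0362), |rvec| = θ = 0.59807 rad = 34.267°
Rodrigues: sinθ=0.56305, 1−cosθ=0.17357; R = I + sinθ·[k]× + (1−cosθ)·[k]×²:
    [+0.83397 -0.00125 +0.55181]
    [-0.06941 +0.99182 +0.10714]
    [-0.54742 -0.12765 +0.82706]
t = (-0.2635, -0.2927, 1.4354) m
M0: Pc = R·M0+t = (-0.34368, -0.19082, +1.47570); u = 892.9·(-0.34368)/1.47570 + 320.5 = 112.5490, v = 557.4·(-0.19082)/1.47570 + 232.7 = 160.6227
M1: Pc = R·M1+t = (-0.18356, -0.20415, +1.37059); u = 892.9·(-0.18356)/1.37059 + 320.5 = 200.9172, v = 557.4·(-0.20415)/1.37059 + 232.7 = 149.6757
M2: Pc = R·M2+t = (-0.18332, -0.39458, +1.39510); u = 892.9·(-0.18332)/1.39510 + 320.5 = 203.1713, v = 557.4·(-0.39458)/1.39510 + 232.7 = 75.0502
M3: Pc = R·M3+t = (-0.34344, -0.38125, +1.50021); u = 892.9·(-0.34344)/1.50021 + 320.5 = 116.0890, v = 557.4·(-0.38125)/1.50021 + 232.7 = 91.0466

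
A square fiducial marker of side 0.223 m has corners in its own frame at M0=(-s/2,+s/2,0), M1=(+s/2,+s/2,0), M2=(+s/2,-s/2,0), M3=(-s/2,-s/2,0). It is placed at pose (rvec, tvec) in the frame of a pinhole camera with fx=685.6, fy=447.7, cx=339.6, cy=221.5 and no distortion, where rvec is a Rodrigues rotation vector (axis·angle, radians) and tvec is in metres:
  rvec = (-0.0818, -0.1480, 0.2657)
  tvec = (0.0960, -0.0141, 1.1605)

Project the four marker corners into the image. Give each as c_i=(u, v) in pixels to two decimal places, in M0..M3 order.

Intrinsics K: fx=685.6, fy=447.7, cx=339.6, cy=221.5
Marker side s = 0.223 m; corners in marker frame (Z=0):
  M0 = (-0.1115, +0.1115, 0)
  M1 = (+0.1115, +0.1115, 0)
  M2 = (+0.1115, -0.1115, 0)
  M3 = (-0.1115, -0.1115, 0)
rvec = (-0.0818, -0.1480, 0.2657), |rvec| = θ = 0.31495 rad = 18.045°
Rodrigues: sinθ=0.30977, 1−cosθ=0.04919; R = I + sinθ·[k]× + (1−cosθ)·[k]×²:
    [+0.95413 -0.25533 -0.15634]
    [+0.26733 +0.96167 +0.06095]
    [+0.13479 -0.09995 +0.98582]
t = (0.0960, -0.0141, 1.1605) m
M0: Pc = R·M0+t = (-0.03885, +0.06332, +1.13433); u = 685.6·(-0.03885)/1.13433 + 339.6 = 316.1159, v = 447.7·(+0.06332)/1.13433 + 221.5 = 246.4910
M1: Pc = R·M1+t = (+0.17392, +0.12293, +1.16438); u = 685.6·(+0.17392)/1.16438 + 339.6 = 442.0038, v = 447.7·(+0.12293)/1.16438 + 221.5 = 268.7676
M2: Pc = R·M2+t = (+0.23085, -0.09152, +1.18667); u = 685.6·(+0.23085)/1.18667 + 339.6 = 472.9760, v = 447.7·(-0.09152)/1.18667 + 221.5 = 186.9723
M3: Pc = R·M3+t = (+0.01808, -0.15113, +1.15662); u = 685.6·(+0.01808)/1.15662 + 339.6 = 350.3191, v = 447.7·(-0.15113)/1.15662 + 221.5 = 162.9993

c0=(316.12, 246.49) c1=(442.00, 268.77) c2=(472.98, 186.97) c3=(350.32, 163.00)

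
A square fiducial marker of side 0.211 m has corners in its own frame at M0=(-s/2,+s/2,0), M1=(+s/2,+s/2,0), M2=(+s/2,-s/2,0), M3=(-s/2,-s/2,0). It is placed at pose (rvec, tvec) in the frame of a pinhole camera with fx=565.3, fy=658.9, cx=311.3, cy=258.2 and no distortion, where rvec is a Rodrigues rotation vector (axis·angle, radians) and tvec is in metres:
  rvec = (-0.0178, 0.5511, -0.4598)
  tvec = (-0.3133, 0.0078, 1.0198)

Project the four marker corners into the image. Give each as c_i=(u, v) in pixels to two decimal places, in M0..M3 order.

c0=(124.94, 350.08) c1=(198.60, 298.09) c2=(151.31, 169.62) c3=(84.22, 232.71)

Intrinsics K: fx=565.3, fy=658.9, cx=311.3, cy=258.2
Marker side s = 0.211 m; corners in marker frame (Z=0):
  M0 = (-0.1055, +0.1055, 0)
  M1 = (+0.1055, +0.1055, 0)
  M2 = (+0.1055, -0.1055, 0)
  M3 = (-0.1055, -0.1055, 0)
rvec = (-0.0178, 0.5511, -0.4598), |rvec| = θ = 0.71794 rad = 41.135°
Rodrigues: sinθ=0.65784, 1−cosθ=0.24684; R = I + sinθ·[k]× + (1−cosθ)·[k]×²:
    [+0.75331 +0.41661 +0.50888]
    [-0.42600 +0.89860 -0.10504]
    [-0.50104 -0.13766 +0.85440]
t = (-0.3133, 0.0078, 1.0198) m
M0: Pc = R·M0+t = (-0.34882, +0.14755, +1.05814); u = 565.3·(-0.34882)/1.05814 + 311.3 = 124.9449, v = 658.9·(+0.14755)/1.05814 + 258.2 = 350.0766
M1: Pc = R·M1+t = (-0.18987, +0.05766, +0.95242); u = 565.3·(-0.18987)/0.95242 + 311.3 = 198.6020, v = 658.9·(+0.05766)/0.95242 + 258.2 = 298.0898
M2: Pc = R·M2+t = (-0.27778, -0.13195, +0.98146); u = 565.3·(-0.27778)/0.98146 + 311.3 = 151.3064, v = 658.9·(-0.13195)/0.98146 + 258.2 = 169.6188
M3: Pc = R·M3+t = (-0.43673, -0.04206, +1.08718); u = 565.3·(-0.43673)/1.08718 + 311.3 = 84.2163, v = 658.9·(-0.04206)/1.08718 + 258.2 = 232.7094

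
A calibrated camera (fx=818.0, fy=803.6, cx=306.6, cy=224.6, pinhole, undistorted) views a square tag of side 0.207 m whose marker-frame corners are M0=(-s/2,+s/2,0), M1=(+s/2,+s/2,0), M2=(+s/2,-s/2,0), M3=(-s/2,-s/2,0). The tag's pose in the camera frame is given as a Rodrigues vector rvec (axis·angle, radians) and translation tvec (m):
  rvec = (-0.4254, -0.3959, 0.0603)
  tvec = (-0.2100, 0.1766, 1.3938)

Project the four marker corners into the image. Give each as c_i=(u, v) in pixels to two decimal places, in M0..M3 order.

Intrinsics K: fx=818.0, fy=803.6, cx=306.6, cy=224.6
Marker side s = 0.207 m; corners in marker frame (Z=0):
  M0 = (-0.1035, +0.1035, 0)
  M1 = (+0.1035, +0.1035, 0)
  M2 = (+0.1035, -0.1035, 0)
  M3 = (-0.1035, -0.1035, 0)
rvec = (-0.4254, -0.3959, 0.0603), |rvec| = θ = 0.58424 rad = 33.475°
Rodrigues: sinθ=0.55157, 1−cosθ=0.16587; R = I + sinθ·[k]× + (1−cosθ)·[k]×²:
    [+0.92207 +0.02491 -0.38622]
    [+0.13877 +0.91030 +0.39001]
    [+0.36129 -0.41321 +0.83590]
t = (-0.2100, 0.1766, 1.3938) m
M0: Pc = R·M0+t = (-0.30286, +0.25645, +1.31364); u = 818.0·(-0.30286)/1.31364 + 306.6 = 118.0124, v = 803.6·(+0.25645)/1.31364 + 224.6 = 381.4816
M1: Pc = R·M1+t = (-0.11199, +0.28518, +1.38843); u = 818.0·(-0.11199)/1.38843 + 306.6 = 240.6219, v = 803.6·(+0.28518)/1.38843 + 224.6 = 389.6566
M2: Pc = R·M2+t = (-0.11714, +0.09675, +1.47396); u = 818.0·(-0.11714)/1.47396 + 306.6 = 241.5888, v = 803.6·(+0.09675)/1.47396 + 224.6 = 277.3462
M3: Pc = R·M3+t = (-0.30801, +0.06802, +1.39917); u = 818.0·(-0.30801)/1.39917 + 306.6 = 126.5264, v = 803.6·(+0.06802)/1.39917 + 224.6 = 263.6677

c0=(118.01, 381.48) c1=(240.62, 389.66) c2=(241.59, 277.35) c3=(126.53, 263.67)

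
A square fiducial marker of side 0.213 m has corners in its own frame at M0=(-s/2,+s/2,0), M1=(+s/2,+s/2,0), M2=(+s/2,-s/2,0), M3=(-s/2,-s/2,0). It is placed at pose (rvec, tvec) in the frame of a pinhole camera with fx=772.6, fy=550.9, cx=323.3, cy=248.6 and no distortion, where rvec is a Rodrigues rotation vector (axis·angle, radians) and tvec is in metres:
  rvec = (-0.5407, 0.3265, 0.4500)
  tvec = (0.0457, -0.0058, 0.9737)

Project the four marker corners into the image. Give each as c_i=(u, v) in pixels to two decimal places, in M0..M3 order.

Intrinsics K: fx=772.6, fy=550.9, cx=323.3, cy=248.6
Marker side s = 0.213 m; corners in marker frame (Z=0):
  M0 = (-0.1065, +0.1065, 0)
  M1 = (+0.1065, +0.1065, 0)
  M2 = (+0.1065, -0.1065, 0)
  M3 = (-0.1065, -0.1065, 0)
rvec = (-0.5407, 0.3265, 0.4500), |rvec| = θ = 0.77554 rad = 44.435°
Rodrigues: sinθ=0.70010, 1−cosθ=0.28596; R = I + sinθ·[k]× + (1−cosθ)·[k]×²:
    [+0.85304 -0.49016 +0.17906]
    [+0.32230 +0.76473 +0.55796]
    [-0.41042 -0.41825 +0.81032]
t = (0.0457, -0.0058, 0.9737) m
M0: Pc = R·M0+t = (-0.09735, +0.04132, +0.97287); u = 772.6·(-0.09735)/0.97287 + 323.3 = 245.9888, v = 550.9·(+0.04132)/0.97287 + 248.6 = 271.9975
M1: Pc = R·M1+t = (+0.08435, +0.10997, +0.88545); u = 772.6·(+0.08435)/0.88545 + 323.3 = 396.8972, v = 550.9·(+0.10997)/0.88545 + 248.6 = 317.0190
M2: Pc = R·M2+t = (+0.18875, -0.05292, +0.97453); u = 772.6·(+0.18875)/0.97453 + 323.3 = 472.9398, v = 550.9·(-0.05292)/0.97453 + 248.6 = 218.6851
M3: Pc = R·M3+t = (+0.00705, -0.12157, +1.06195); u = 772.6·(+0.00705)/1.06195 + 323.3 = 328.4314, v = 550.9·(-0.12157)/1.06195 + 248.6 = 185.5353

c0=(245.99, 272.00) c1=(396.90, 317.02) c2=(472.94, 218.69) c3=(328.43, 185.54)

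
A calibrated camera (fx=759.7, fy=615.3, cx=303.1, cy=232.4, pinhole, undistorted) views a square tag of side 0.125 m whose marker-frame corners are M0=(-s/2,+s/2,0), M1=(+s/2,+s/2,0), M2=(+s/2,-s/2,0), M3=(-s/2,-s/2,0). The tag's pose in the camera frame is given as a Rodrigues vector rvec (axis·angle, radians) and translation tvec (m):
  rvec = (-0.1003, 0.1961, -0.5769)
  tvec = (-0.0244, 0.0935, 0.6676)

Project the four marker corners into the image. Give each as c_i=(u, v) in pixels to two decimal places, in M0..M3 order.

c0=(254.83, 398.21) c1=(373.47, 337.91) c2=(295.87, 238.83) c3=(182.64, 300.31)

Intrinsics K: fx=759.7, fy=615.3, cx=303.1, cy=232.4
Marker side s = 0.125 m; corners in marker frame (Z=0):
  M0 = (-0.0625, +0.0625, 0)
  M1 = (+0.0625, +0.0625, 0)
  M2 = (+0.0625, -0.0625, 0)
  M3 = (-0.0625, -0.0625, 0)
rvec = (-0.1003, 0.1961, -0.5769), |rvec| = θ = 0.61752 rad = 35.381°
Rodrigues: sinθ=0.57901, 1−cosθ=0.18468; R = I + sinθ·[k]× + (1−cosθ)·[k]×²:
    [+0.82019 +0.53140 +0.21190]
    [-0.55045 +0.83394 +0.03926]
    [-0.15585 -0.14884 +0.97650]
t = (-0.0244, 0.0935, 0.6676) m
M0: Pc = R·M0+t = (-0.04245, +0.18002, +0.66804); u = 759.7·(-0.04245)/0.66804 + 303.1 = 254.8263, v = 615.3·(+0.18002)/0.66804 + 232.4 = 398.2127
M1: Pc = R·M1+t = (+0.06007, +0.11122, +0.64856); u = 759.7·(+0.06007)/0.64856 + 303.1 = 373.4694, v = 615.3·(+0.11122)/0.64856 + 232.4 = 337.9149
M2: Pc = R·M2+t = (-0.00635, +0.00698, +0.66716); u = 759.7·(-0.00635)/0.66716 + 303.1 = 295.8684, v = 615.3·(+0.00698)/0.66716 + 232.4 = 238.8330
M3: Pc = R·M3+t = (-0.10887, +0.07578, +0.68664); u = 759.7·(-0.10887)/0.68664 + 303.1 = 182.6415, v = 615.3·(+0.07578)/0.68664 + 232.4 = 300.3082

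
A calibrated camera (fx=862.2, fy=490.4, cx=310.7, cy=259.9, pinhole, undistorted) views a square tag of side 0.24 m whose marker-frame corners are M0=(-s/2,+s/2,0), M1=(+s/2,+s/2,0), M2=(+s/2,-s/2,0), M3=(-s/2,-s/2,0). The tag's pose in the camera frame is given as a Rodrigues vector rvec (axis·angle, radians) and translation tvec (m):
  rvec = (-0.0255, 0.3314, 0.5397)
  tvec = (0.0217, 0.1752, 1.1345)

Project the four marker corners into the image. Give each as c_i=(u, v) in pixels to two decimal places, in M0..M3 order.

c0=(211.30, 350.60) c1=(355.55, 410.16) c2=(452.76, 319.41) c3=(300.32, 265.00)

Intrinsics K: fx=862.2, fy=490.4, cx=310.7, cy=259.9
Marker side s = 0.24 m; corners in marker frame (Z=0):
  M0 = (-0.1200, +0.1200, 0)
  M1 = (+0.1200, +0.1200, 0)
  M2 = (+0.1200, -0.1200, 0)
  M3 = (-0.1200, -0.1200, 0)
rvec = (-0.0255, 0.3314, 0.5397), |rvec| = θ = 0.63384 rad = 36.316°
Rodrigues: sinθ=0.59224, 1−cosθ=0.19424; R = I + sinθ·[k]× + (1−cosθ)·[k]×²:
    [+0.80607 -0.50837 +0.30300]
    [+0.50020 +0.85886 +0.11030]
    [-0.31631 +0.06265 +0.94659]
t = (0.0217, 0.1752, 1.1345) m
M0: Pc = R·M0+t = (-0.13603, +0.21824, +1.17997); u = 862.2·(-0.13603)/1.17997 + 310.7 = 211.3016, v = 490.4·(+0.21824)/1.17997 + 259.9 = 350.6009
M1: Pc = R·M1+t = (+0.05742, +0.33829, +1.10406); u = 862.2·(+0.05742)/1.10406 + 310.7 = 355.5451, v = 490.4·(+0.33829)/1.10406 + 259.9 = 410.1595
M2: Pc = R·M2+t = (+0.17943, +0.13216, +1.08903); u = 862.2·(+0.17943)/1.08903 + 310.7 = 452.7601, v = 490.4·(+0.13216)/1.08903 + 259.9 = 319.4133
M3: Pc = R·M3+t = (-0.01402, +0.01211, +1.16494); u = 862.2·(-0.01402)/1.16494 + 310.7 = 300.3199, v = 490.4·(+0.01211)/1.16494 + 259.9 = 264.9994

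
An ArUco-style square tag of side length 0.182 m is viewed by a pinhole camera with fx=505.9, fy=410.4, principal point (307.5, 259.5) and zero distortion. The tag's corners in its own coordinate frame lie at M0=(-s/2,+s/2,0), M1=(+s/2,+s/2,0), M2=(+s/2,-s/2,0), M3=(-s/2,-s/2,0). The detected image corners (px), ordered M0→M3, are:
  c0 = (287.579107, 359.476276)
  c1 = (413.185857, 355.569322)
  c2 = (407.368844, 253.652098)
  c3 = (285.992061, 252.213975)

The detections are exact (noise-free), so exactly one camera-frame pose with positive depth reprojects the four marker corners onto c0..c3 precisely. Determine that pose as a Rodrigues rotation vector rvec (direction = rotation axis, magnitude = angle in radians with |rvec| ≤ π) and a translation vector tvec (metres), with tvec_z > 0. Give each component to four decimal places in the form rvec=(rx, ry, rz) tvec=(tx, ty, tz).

Intrinsics K: fx=505.9, fy=410.4, cx=307.5, cy=259.5
Marker side s = 0.182 m; corners in marker frame (Z=0):
  M0 = (-0.0910, +0.0910, 0)
  M1 = (+0.0910, +0.0910, 0)
  M2 = (+0.0910, -0.0910, 0)
  M3 = (-0.0910, -0.0910, 0)
Detected image corners:
  c0 = (287.579107, 359.476276) px
  c1 = (413.185857, 355.569322) px
  c2 = (407.368844, 253.652098) px
  c3 = (285.992061, 252.213975) px
Planar DLT: solve 8×8 A·h = b for H (H[2,2]=1):
  H  [+775.37662 -47.86912 +350.06309]
  H  [+78.47935 +514.30385 +304.27692]
  H  [+0.27848 -0.19655 +1.00000]
B = K⁻¹H; ‖b₁‖=1.391633, ‖b₂‖=1.391633; λ = 2/(‖b₁‖+‖b₂‖) = 0.718580, sign → tz>0 ⇒ λ=+0.718580
r₁ = λ·B[:,0] = (+0.97971,+0.01088,+0.20011); r₂ = λ·B[:,1] = (+0.01786,+0.98981,-0.14124)
r₃ = r₁×r₂ = (-0.19961,+0.14195,+0.96954); SVD([r₁ r₂ r₃]) → R = UVᵀ:
  R  [+0.97971 +0.01786 -0.19961]
  R  [+0.01088 +0.98981 +0.14195]
  R  [+0.20011 -0.14124 +0.96954]
t = (+0.06046, +0.07840, +0.71858) m
tr R = 2.939068; θ = arccos((tr R − 1)/2) = 0.247475 rad = 14.179°
axis k = ((R−Rᵀ)₃₂, (R−Rᵀ)₁₃, (R−Rᵀ)₂₁) / (2 sinθ) = (-0.578029, -0.815892, -0.014236)
rvec = θ·k = (-0.143048, -0.201913, -0.003523)

rvec=(-0.1430, -0.2019, -0.0035) tvec=(0.0605, 0.0784, 0.7186)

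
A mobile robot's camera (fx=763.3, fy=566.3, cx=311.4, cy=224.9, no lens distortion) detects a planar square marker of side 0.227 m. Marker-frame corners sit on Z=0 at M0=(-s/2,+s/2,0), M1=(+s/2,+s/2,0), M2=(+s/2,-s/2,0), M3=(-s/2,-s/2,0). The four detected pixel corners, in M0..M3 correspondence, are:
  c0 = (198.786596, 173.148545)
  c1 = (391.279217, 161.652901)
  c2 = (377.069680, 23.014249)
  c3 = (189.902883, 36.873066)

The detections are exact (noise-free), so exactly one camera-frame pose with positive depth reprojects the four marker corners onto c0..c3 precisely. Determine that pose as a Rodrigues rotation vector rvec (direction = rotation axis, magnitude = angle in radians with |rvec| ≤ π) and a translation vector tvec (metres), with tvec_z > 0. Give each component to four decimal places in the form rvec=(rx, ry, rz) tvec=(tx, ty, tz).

rvec=(-0.1048, 0.0823, -0.0679) tvec=(-0.0275, -0.2032, 0.9057)

Intrinsics K: fx=763.3, fy=566.3, cx=311.4, cy=224.9
Marker side s = 0.227 m; corners in marker frame (Z=0):
  M0 = (-0.1135, +0.1135, 0)
  M1 = (+0.1135, +0.1135, 0)
  M2 = (+0.1135, -0.1135, 0)
  M3 = (-0.1135, -0.1135, 0)
Detected image corners:
  c0 = (198.786596, 173.148545) px
  c1 = (391.279217, 161.652901) px
  c2 = (377.069680, 23.014249) px
  c3 = (189.902883, 36.873066) px
Planar DLT: solve 8×8 A·h = b for H (H[2,2]=1):
  H  [+811.03274 +16.52467 +288.24861]
  H  [-64.46654 +593.81132 +97.81152]
  H  [-0.08665 -0.11832 +1.00000]
B = K⁻¹H; ‖b₁‖=1.104159, ‖b₂‖=1.104159; λ = 2/(‖b₁‖+‖b₂‖) = 0.905667, sign → tz>0 ⇒ λ=+0.905667
r₁ = λ·B[:,0] = (+0.99432,-0.07193,-0.07847); r₂ = λ·B[:,1] = (+0.06332,+0.99222,-0.10716)
r₃ = r₁×r₂ = (+0.08557,+0.10158,+0.99114); SVD([r₁ r₂ r₃]) → R = UVᵀ:
  R  [+0.99432 +0.06332 +0.08557]
  R  [-0.07193 +0.99222 +0.10158]
  R  [-0.07847 -0.10716 +0.99114]
t = (-0.02747, -0.20325, +0.90567) m
tr R = 2.977680; θ = arccos((tr R − 1)/2) = 0.149537 rad = 8.568°
axis k = ((R−Rᵀ)₃₂, (R−Rᵀ)₁₃, (R−Rᵀ)₂₁) / (2 sinθ) = (-0.700576, +0.550567, -0.453948)
rvec = θ·k = (-0.104762, +0.082330, -0.067882)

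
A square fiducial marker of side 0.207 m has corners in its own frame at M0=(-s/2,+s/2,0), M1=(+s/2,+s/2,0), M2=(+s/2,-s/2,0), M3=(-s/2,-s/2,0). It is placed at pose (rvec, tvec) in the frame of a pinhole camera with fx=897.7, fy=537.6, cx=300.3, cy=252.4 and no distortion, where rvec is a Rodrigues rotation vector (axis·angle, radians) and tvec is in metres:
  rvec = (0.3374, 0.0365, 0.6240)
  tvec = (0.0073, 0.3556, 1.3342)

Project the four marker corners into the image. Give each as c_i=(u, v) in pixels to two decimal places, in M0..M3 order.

Intrinsics K: fx=897.7, fy=537.6, cx=300.3, cy=252.4
Marker side s = 0.207 m; corners in marker frame (Z=0):
  M0 = (-0.1035, +0.1035, 0)
  M1 = (+0.1035, +0.1035, 0)
  M2 = (+0.1035, -0.1035, 0)
  M3 = (-0.1035, -0.1035, 0)
rvec = (0.3374, 0.0365, 0.6240), |rvec| = θ = 0.71031 rad = 40.698°
Rodrigues: sinθ=0.65207, 1−cosθ=0.24184; R = I + sinθ·[k]× + (1−cosθ)·[k]×²:
    [+0.81272 -0.56693 +0.13442]
    [+0.57874 +0.75880 -0.29882]
    [+0.06741 +0.32065 +0.94480]
t = (0.0073, 0.3556, 1.3342) m
M0: Pc = R·M0+t = (-0.13549, +0.37424, +1.36041); u = 897.7·(-0.13549)/1.36041 + 300.3 = 210.8908, v = 537.6·(+0.37424)/1.36041 + 252.4 = 400.2886
M1: Pc = R·M1+t = (+0.03274, +0.49403, +1.37436); u = 897.7·(+0.03274)/1.37436 + 300.3 = 321.6845, v = 537.6·(+0.49403)/1.37436 + 252.4 = 445.6479
M2: Pc = R·M2+t = (+0.15009, +0.33696, +1.30799); u = 897.7·(+0.15009)/1.30799 + 300.3 = 403.3128, v = 537.6·(+0.33696)/1.30799 + 252.4 = 390.8965
M3: Pc = R·M3+t = (-0.01814, +0.21717, +1.29404); u = 897.7·(-0.01814)/1.29404 + 300.3 = 287.7164, v = 537.6·(+0.21717)/1.29404 + 252.4 = 342.6201

c0=(210.89, 400.29) c1=(321.68, 445.65) c2=(403.31, 390.90) c3=(287.72, 342.62)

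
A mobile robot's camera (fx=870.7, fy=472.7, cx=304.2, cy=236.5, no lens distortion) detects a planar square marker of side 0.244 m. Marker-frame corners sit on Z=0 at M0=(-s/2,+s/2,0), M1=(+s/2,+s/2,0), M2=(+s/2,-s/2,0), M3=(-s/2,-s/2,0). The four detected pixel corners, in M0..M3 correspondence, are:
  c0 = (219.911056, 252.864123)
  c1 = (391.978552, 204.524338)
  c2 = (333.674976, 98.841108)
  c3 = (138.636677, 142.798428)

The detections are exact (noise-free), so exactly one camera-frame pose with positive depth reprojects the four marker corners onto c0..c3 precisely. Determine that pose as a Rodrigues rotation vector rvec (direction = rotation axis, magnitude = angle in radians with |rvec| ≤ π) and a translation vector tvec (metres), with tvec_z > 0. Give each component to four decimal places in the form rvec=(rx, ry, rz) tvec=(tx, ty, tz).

Intrinsics K: fx=870.7, fy=472.7, cx=304.2, cy=236.5
Marker side s = 0.244 m; corners in marker frame (Z=0):
  M0 = (-0.1220, +0.1220, 0)
  M1 = (+0.1220, +0.1220, 0)
  M2 = (+0.1220, -0.1220, 0)
  M3 = (-0.1220, -0.1220, 0)
Detected image corners:
  c0 = (219.911056, 252.864123) px
  c1 = (391.978552, 204.524338) px
  c2 = (333.674976, 98.841108) px
  c3 = (138.636677, 142.798428) px
Planar DLT: solve 8×8 A·h = b for H (H[2,2]=1):
  H  [+840.01336 +388.92663 +276.41296]
  H  [-131.55108 +509.32153 +176.36716]
  H  [+0.33192 +0.38669 +1.00000]
B = K⁻¹H; ‖b₁‖=1.013942, ‖b₂‖=1.013942; λ = 2/(‖b₁‖+‖b₂‖) = 0.986249, sign → tz>0 ⇒ λ=+0.986249
r₁ = λ·B[:,0] = (+0.83712,-0.43825,+0.32736); r₂ = λ·B[:,1] = (+0.30730,+0.87185,+0.38137)
r₃ = r₁×r₂ = (-0.45255,-0.21866,+0.86452); SVD([r₁ r₂ r₃]) → R = UVᵀ:
  R  [+0.83712 +0.30730 -0.45255]
  R  [-0.43825 +0.87185 -0.21866]
  R  [+0.32736 +0.38137 +0.86452]
t = (-0.03147, -0.12546, +0.98625) m
tr R = 2.573487; θ = arccos((tr R − 1)/2) = 0.665281 rad = 38.118°
axis k = ((R−Rᵀ)₃₂, (R−Rᵀ)₁₃, (R−Rᵀ)₂₁) / (2 sinθ) = (+0.486027, -0.631728, -0.603902)
rvec = θ·k = (+0.323344, -0.420276, -0.401764)

rvec=(0.3233, -0.4203, -0.4018) tvec=(-0.0315, -0.1255, 0.9862)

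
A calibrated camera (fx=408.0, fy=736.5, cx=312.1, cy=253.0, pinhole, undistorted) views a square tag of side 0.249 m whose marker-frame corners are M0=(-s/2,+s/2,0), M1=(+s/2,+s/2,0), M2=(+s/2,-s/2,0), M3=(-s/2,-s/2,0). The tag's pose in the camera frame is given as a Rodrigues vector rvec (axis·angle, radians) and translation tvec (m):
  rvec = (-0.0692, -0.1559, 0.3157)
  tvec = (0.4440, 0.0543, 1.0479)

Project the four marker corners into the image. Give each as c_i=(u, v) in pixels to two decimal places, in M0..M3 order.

Intrinsics K: fx=408.0, fy=736.5, cx=312.1, cy=253.0
Marker side s = 0.249 m; corners in marker frame (Z=0):
  M0 = (-0.1245, +0.1245, 0)
  M1 = (+0.1245, +0.1245, 0)
  M2 = (+0.1245, -0.1245, 0)
  M3 = (-0.1245, -0.1245, 0)
rvec = (-0.0692, -0.1559, 0.3157), |rvec| = θ = 0.35883 rad = 20.560°
Rodrigues: sinθ=0.35118, 1−cosθ=0.06369; R = I + sinθ·[k]× + (1−cosθ)·[k]×²:
    [+0.93868 -0.30363 -0.16338]
    [+0.31431 +0.94833 +0.04338]
    [+0.14177 -0.09207 +0.98561]
t = (0.4440, 0.0543, 1.0479) m
M0: Pc = R·M0+t = (+0.28933, +0.13324, +1.01879); u = 408.0·(+0.28933)/1.01879 + 312.1 = 427.9708, v = 736.5·(+0.13324)/1.01879 + 253.0 = 349.3189
M1: Pc = R·M1+t = (+0.52306, +0.21150, +1.05409); u = 408.0·(+0.52306)/1.05409 + 312.1 = 514.5592, v = 736.5·(+0.21150)/1.05409 + 253.0 = 400.7756
M2: Pc = R·M2+t = (+0.59867, -0.02464, +1.07701); u = 408.0·(+0.59867)/1.07701 + 312.1 = 538.8905, v = 736.5·(-0.02464)/1.07701 + 253.0 = 236.1529
M3: Pc = R·M3+t = (+0.36494, -0.10290, +1.04171); u = 408.0·(+0.36494)/1.04171 + 312.1 = 455.0322, v = 736.5·(-0.10290)/1.04171 + 253.0 = 180.2501

c0=(427.97, 349.32) c1=(514.56, 400.78) c2=(538.89, 236.15) c3=(455.03, 180.25)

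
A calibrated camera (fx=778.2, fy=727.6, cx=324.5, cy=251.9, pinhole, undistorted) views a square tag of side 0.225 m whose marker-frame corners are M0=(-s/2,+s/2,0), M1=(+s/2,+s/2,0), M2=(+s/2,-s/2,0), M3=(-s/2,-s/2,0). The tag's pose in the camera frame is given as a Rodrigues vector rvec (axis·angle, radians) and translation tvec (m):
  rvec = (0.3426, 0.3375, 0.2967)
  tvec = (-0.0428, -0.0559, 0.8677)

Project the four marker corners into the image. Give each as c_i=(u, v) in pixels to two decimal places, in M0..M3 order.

c0=(184.16, 257.62) c1=(354.01, 320.84) c2=(406.64, 142.86) c3=(216.38, 86.07)

Intrinsics K: fx=778.2, fy=727.6, cx=324.5, cy=251.9
Marker side s = 0.225 m; corners in marker frame (Z=0):
  M0 = (-0.1125, +0.1125, 0)
  M1 = (+0.1125, +0.1125, 0)
  M2 = (+0.1125, -0.1125, 0)
  M3 = (-0.1125, -0.1125, 0)
rvec = (0.3426, 0.3375, 0.2967), |rvec| = θ = 0.56508 rad = 32.377°
Rodrigues: sinθ=0.53548, 1−cosθ=0.15545; R = I + sinθ·[k]× + (1−cosθ)·[k]×²:
    [+0.90169 -0.22487 +0.36931]
    [+0.33745 +0.90000 -0.27591]
    [-0.27034 +0.37341 +0.88740]
t = (-0.0428, -0.0559, 0.8677) m
M0: Pc = R·M0+t = (-0.16954, +0.00739, +0.94012); u = 778.2·(-0.16954)/0.94012 + 324.5 = 184.1624, v = 727.6·(+0.00739)/0.94012 + 251.9 = 257.6170
M1: Pc = R·M1+t = (+0.03334, +0.08331, +0.87930); u = 778.2·(+0.03334)/0.87930 + 324.5 = 354.0089, v = 727.6·(+0.08331)/0.87930 + 251.9 = 320.8403
M2: Pc = R·M2+t = (+0.08394, -0.11919, +0.79528); u = 778.2·(+0.08394)/0.79528 + 324.5 = 406.6352, v = 727.6·(-0.11919)/0.79528 + 251.9 = 142.8561
M3: Pc = R·M3+t = (-0.11894, -0.19511, +0.85610); u = 778.2·(-0.11894)/0.85610 + 324.5 = 216.3813, v = 727.6·(-0.19511)/0.85610 + 251.9 = 86.0738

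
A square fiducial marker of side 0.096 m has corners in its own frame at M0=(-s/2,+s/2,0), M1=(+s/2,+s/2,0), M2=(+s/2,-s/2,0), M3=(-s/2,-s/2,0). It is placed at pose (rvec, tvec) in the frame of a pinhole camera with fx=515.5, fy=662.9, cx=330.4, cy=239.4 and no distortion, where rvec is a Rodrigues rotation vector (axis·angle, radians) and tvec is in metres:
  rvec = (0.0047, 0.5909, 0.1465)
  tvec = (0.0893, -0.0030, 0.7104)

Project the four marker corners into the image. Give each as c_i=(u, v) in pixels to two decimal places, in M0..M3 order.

Intrinsics K: fx=515.5, fy=662.9, cx=330.4, cy=239.4
Marker side s = 0.096 m; corners in marker frame (Z=0):
  M0 = (-0.0480, +0.0480, 0)
  M1 = (+0.0480, +0.0480, 0)
  M2 = (+0.0480, -0.0480, 0)
  M3 = (-0.0480, -0.0480, 0)
rvec = (0.0047, 0.5909, 0.1465), |rvec| = θ = 0.60881 rad = 34.882°
Rodrigues: sinθ=0.57189, 1−cosθ=0.17967; R = I + sinθ·[k]× + (1−cosθ)·[k]×²:
    [+0.82034 -0.13627 +0.55540]
    [+0.13896 +0.98959 +0.03755]
    [-0.55473 +0.04638 +0.83073]
t = (0.0893, -0.0030, 0.7104) m
M0: Pc = R·M0+t = (+0.04338, +0.03783, +0.73925); u = 515.5·(+0.04338)/0.73925 + 330.4 = 360.6518, v = 662.9·(+0.03783)/0.73925 + 239.4 = 273.3227
M1: Pc = R·M1+t = (+0.12214, +0.05117, +0.68600); u = 515.5·(+0.12214)/0.68600 + 330.4 = 422.1797, v = 662.9·(+0.05117)/0.68600 + 239.4 = 288.8473
M2: Pc = R·M2+t = (+0.13522, -0.04383, +0.68155); u = 515.5·(+0.13522)/0.68155 + 330.4 = 432.6741, v = 662.9·(-0.04383)/0.68155 + 239.4 = 196.7692
M3: Pc = R·M3+t = (+0.05646, -0.05717, +0.73480); u = 515.5·(+0.05646)/0.73480 + 330.4 = 370.0128, v = 662.9·(-0.05717)/0.73480 + 239.4 = 187.8239

c0=(360.65, 273.32) c1=(422.18, 288.85) c2=(432.67, 196.77) c3=(370.01, 187.82)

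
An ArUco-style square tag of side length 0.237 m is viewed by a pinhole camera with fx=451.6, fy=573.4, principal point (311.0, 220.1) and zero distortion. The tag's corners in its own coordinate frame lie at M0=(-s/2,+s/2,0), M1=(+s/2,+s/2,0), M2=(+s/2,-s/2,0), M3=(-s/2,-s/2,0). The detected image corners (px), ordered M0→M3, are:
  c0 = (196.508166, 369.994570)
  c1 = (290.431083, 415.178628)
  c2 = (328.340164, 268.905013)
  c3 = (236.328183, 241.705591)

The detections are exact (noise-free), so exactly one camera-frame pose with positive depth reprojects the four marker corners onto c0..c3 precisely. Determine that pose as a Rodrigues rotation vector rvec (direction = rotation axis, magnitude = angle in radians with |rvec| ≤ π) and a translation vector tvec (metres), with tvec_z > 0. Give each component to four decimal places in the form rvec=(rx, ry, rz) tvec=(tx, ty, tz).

rvec=(-0.3491, 0.4376, 0.2592) tvec=(-0.1055, 0.1668, 0.9516)

Intrinsics K: fx=451.6, fy=573.4, cx=311.0, cy=220.1
Marker side s = 0.237 m; corners in marker frame (Z=0):
  M0 = (-0.1185, +0.1185, 0)
  M1 = (+0.1185, +0.1185, 0)
  M2 = (+0.1185, -0.1185, 0)
  M3 = (-0.1185, -0.1185, 0)
Detected image corners:
  c0 = (196.508166, 369.994570) px
  c1 = (290.431083, 415.178628) px
  c2 = (328.340164, 268.905013) px
  c3 = (236.328183, 241.705591) px
Planar DLT: solve 8×8 A·h = b for H (H[2,2]=1):
  H  [+266.64815 -239.47224 +260.93196]
  H  [-3.19839 +484.36661 +320.59402]
  H  [-0.47730 -0.28626 +1.00000]
B = K⁻¹H; ‖b₁‖=1.050811, ‖b₂‖=1.050811; λ = 2/(‖b₁‖+‖b₂‖) = 0.951645, sign → tz>0 ⇒ λ=+0.951645
r₁ = λ·B[:,0] = (+0.87470,+0.16904,-0.45422); r₂ = λ·B[:,1] = (-0.31703,+0.90845,-0.27242)
r₃ = r₁×r₂ = (+0.36658,+0.38229,+0.84822); SVD([r₁ r₂ r₃]) → R = UVᵀ:
  R  [+0.87470 -0.31703 +0.36658]
  R  [+0.16904 +0.90845 +0.38229]
  R  [-0.45422 -0.27242 +0.84822]
t = (-0.10551, +0.16679, +0.95165) m
tr R = 2.631371; θ = arccos((tr R − 1)/2) = 0.616883 rad = 35.345°
axis k = ((R−Rᵀ)₃₂, (R−Rᵀ)₁₃, (R−Rᵀ)₂₁) / (2 sinθ) = (-0.565871, +0.709430, +0.420118)
rvec = θ·k = (-0.349076, +0.437635, +0.259164)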